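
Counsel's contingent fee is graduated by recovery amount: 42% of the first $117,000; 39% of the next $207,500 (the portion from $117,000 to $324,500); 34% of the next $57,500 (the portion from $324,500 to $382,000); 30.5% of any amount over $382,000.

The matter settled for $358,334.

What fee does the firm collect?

$141,568.56

First $117,000 at 42% = $49,140.00
Next $207,500 at 39% = $80,925.00
Remaining $33,834 at 34% = $11,503.56
Fee: $49,140.00 + $80,925.00 + $11,503.56 = $141,568.56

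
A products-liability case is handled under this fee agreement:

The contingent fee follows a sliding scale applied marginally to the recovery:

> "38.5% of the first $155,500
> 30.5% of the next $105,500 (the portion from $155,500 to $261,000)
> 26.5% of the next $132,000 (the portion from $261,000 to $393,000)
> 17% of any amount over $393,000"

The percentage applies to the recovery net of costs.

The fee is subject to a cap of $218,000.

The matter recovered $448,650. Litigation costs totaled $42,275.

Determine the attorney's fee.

Fee base (net of costs): $448,650 − $42,275 = $406,375
First $155,500 at 38.5% = $59,867.50
Next $105,500 at 30.5% = $32,177.50
Next $132,000 at 26.5% = $34,980.00
Remaining $13,375 at 17% = $2,273.75
Fee: $59,867.50 + $32,177.50 + $34,980.00 + $2,273.75 = $129,298.75
$129,298.75 is under the $218,000 cap.

$129,298.75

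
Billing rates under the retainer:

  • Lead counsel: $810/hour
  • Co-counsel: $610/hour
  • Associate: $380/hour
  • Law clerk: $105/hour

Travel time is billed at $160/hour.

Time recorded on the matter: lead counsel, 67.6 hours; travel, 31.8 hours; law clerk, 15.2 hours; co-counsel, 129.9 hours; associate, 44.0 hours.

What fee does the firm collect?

$157,399.00

Lead counsel: 67.6 × $810 = $54,756.00
Co-counsel: 129.9 × $610 = $79,239.00
Associate: 44.0 × $380 = $16,720.00
Law clerk: 15.2 × $105 = $1,596.00
Subtotal: $54,756.00 + $79,239.00 + $16,720.00 + $1,596.00 = $152,311.00
Travel: 31.8 × $160 = $5,088.00
Total: $152,311.00 + $5,088.00 = $157,399.00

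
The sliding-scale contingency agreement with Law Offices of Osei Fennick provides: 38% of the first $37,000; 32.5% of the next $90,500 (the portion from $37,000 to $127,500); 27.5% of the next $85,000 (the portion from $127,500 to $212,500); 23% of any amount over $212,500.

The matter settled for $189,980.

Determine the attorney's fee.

First $37,000 at 38% = $14,060.00
Next $90,500 at 32.5% = $29,412.50
Remaining $62,480 at 27.5% = $17,182.00
Fee: $14,060.00 + $29,412.50 + $17,182.00 = $60,654.50

$60,654.50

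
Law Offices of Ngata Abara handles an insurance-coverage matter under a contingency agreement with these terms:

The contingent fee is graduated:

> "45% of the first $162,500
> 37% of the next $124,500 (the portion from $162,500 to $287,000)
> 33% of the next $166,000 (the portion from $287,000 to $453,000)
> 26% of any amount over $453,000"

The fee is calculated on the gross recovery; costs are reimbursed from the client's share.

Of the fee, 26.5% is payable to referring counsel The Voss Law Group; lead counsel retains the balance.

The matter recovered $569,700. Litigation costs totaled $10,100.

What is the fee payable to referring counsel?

$54,142.68

Fee base is the gross recovery, $569,700; costs are reimbursed separately.
First $162,500 at 45% = $73,125.00
Next $124,500 at 37% = $46,065.00
Next $166,000 at 33% = $54,780.00
Remaining $116,700 at 26% = $30,342.00
Fee: $73,125.00 + $46,065.00 + $54,780.00 + $30,342.00 = $204,312.00
Referral share: 26.5% of $204,312.00 = $54,142.68; lead counsel retains $204,312.00 − $54,142.68 = $150,169.32.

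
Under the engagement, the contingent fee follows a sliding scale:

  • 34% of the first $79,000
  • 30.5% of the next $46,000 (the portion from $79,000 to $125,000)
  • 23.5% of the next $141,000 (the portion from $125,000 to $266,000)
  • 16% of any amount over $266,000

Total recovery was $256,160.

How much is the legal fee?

First $79,000 at 34% = $26,860.00
Next $46,000 at 30.5% = $14,030.00
Remaining $131,160 at 23.5% = $30,822.60
Fee: $26,860.00 + $14,030.00 + $30,822.60 = $71,712.60

$71,712.60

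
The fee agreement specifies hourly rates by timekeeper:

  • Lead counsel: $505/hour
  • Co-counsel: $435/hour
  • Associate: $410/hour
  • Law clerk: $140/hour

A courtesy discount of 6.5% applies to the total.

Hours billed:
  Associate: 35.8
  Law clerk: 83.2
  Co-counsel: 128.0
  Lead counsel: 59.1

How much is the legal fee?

Lead counsel: 59.1 × $505 = $29,845.50
Co-counsel: 128.0 × $435 = $55,680.00
Associate: 35.8 × $410 = $14,678.00
Law clerk: 83.2 × $140 = $11,648.00
Subtotal: $111,851.50
Less 6.5% discount: −$7,270.35
Total: $111,851.50 − $7,270.35 = $104,581.15

$104,581.15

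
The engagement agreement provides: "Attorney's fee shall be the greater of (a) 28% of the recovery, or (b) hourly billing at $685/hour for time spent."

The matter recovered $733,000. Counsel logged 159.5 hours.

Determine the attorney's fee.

$205,240.00

(a) 28% of $733,000 = $205,240.00
(b) 159.5 × $685 = $109,257.50
The greater is (a): $205,240.00.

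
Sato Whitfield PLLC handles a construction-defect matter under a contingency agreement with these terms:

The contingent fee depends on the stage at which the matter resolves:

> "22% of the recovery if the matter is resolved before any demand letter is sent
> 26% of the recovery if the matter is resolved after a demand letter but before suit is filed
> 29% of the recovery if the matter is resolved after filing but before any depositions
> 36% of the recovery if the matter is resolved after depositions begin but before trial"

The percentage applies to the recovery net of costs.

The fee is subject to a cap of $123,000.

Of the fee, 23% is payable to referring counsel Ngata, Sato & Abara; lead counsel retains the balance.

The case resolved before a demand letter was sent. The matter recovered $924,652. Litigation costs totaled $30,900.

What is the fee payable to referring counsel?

Fee base (net of costs): $924,652 − $30,900 = $893,752
The matter resolved before a demand letter was sent, so the 22% rate applies.
$893,752 × 22% = $196,625.44
$196,625.44 exceeds the $123,000 cap, so the fee is capped at $123,000.00.
Referral share: 23% of $123,000.00 = $28,290.00; lead counsel retains $123,000.00 − $28,290.00 = $94,710.00.

$28,290.00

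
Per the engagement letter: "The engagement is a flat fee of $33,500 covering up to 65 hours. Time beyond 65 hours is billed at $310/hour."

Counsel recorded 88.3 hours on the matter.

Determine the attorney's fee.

$40,723.00

Flat fee: $33,500.00
Excess hours: 88.3 − 65 = 23.3
Overrun: 23.3 × $310 = $7,223.00
Total: $33,500.00 + $7,223.00 = $40,723.00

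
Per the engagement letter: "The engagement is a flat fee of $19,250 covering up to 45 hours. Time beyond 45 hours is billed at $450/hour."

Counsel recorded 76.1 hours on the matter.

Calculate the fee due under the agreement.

Flat fee: $19,250.00
Excess hours: 76.1 − 45 = 31.1
Overrun: 31.1 × $450 = $13,995.00
Total: $19,250.00 + $13,995.00 = $33,245.00

$33,245.00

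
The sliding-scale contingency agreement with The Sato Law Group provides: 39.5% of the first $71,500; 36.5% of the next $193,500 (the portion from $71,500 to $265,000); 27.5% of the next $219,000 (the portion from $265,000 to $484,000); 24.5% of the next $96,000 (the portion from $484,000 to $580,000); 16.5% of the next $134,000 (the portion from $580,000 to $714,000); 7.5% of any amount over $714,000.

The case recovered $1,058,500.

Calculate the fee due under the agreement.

First $71,500 at 39.5% = $28,242.50
Next $193,500 at 36.5% = $70,627.50
Next $219,000 at 27.5% = $60,225.00
Next $96,000 at 24.5% = $23,520.00
Next $134,000 at 16.5% = $22,110.00
Remaining $344,500 at 7.5% = $25,837.50
Fee: $28,242.50 + $70,627.50 + $60,225.00 + $23,520.00 + $22,110.00 + $25,837.50 = $230,562.50

$230,562.50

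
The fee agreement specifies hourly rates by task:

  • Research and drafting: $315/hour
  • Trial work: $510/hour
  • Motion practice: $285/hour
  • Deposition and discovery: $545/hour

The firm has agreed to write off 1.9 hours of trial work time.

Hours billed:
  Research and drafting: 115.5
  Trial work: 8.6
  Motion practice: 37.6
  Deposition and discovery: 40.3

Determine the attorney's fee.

$72,479.00

Research and drafting: 115.5 × $315 = $36,382.50
Trial work: 8.6 × $510 = $4,386.00
Motion practice: 37.6 × $285 = $10,716.00
Deposition and discovery: 40.3 × $545 = $21,963.50
Subtotal: $73,448.00
Write-off: 1.9 × $510 = $969.00
Total: $73,448.00 − $969.00 = $72,479.00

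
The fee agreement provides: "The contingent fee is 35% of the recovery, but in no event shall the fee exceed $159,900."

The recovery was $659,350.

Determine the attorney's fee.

$159,900.00

35% of $659,350 = $230,772.50
That exceeds the $159,900 cap, so the fee is capped at $159,900.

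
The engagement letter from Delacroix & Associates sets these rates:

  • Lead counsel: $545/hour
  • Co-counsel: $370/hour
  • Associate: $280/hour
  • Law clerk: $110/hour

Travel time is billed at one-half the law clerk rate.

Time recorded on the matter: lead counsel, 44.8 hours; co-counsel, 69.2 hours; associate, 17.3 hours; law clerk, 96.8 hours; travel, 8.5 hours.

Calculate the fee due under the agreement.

Lead counsel: 44.8 × $545 = $24,416.00
Co-counsel: 69.2 × $370 = $25,604.00
Associate: 17.3 × $280 = $4,844.00
Law clerk: 96.8 × $110 = $10,648.00
Subtotal: $24,416.00 + $25,604.00 + $4,844.00 + $10,648.00 = $65,512.00
Travel: 8.5 × ($110 ÷ 2) = 8.5 × $55.00 = $467.50
Total: $65,512.00 + $467.50 = $65,979.50

$65,979.50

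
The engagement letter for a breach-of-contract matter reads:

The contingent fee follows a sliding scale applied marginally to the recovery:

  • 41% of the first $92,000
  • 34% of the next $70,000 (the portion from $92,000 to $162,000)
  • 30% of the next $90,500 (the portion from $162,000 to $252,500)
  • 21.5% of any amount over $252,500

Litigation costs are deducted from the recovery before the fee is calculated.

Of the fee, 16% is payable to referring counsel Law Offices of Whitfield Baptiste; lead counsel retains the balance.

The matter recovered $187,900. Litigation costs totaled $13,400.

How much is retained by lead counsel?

Fee base (net of costs): $187,900 − $13,400 = $174,500
First $92,000 at 41% = $37,720.00
Next $70,000 at 34% = $23,800.00
Remaining $12,500 at 30% = $3,750.00
Fee: $37,720.00 + $23,800.00 + $3,750.00 = $65,270.00
Referral share: 16% of $65,270.00 = $10,443.20; lead counsel retains $65,270.00 − $10,443.20 = $54,826.80.

$54,826.80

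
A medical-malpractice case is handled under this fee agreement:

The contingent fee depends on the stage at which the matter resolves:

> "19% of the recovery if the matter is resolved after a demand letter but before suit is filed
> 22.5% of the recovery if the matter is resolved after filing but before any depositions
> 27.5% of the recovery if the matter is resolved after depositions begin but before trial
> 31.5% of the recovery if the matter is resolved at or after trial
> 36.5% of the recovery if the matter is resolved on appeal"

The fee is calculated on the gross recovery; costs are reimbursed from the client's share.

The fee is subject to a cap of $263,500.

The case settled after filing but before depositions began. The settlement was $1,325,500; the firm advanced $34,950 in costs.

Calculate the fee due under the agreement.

Fee base is the gross recovery, $1,325,500; costs are reimbursed separately.
The matter settled after filing but before depositions began, so the 22.5% rate applies.
$1,325,500 × 22.5% = $298,237.50
$298,237.50 exceeds the $263,500 cap, so the fee is capped at $263,500.00.

$263,500.00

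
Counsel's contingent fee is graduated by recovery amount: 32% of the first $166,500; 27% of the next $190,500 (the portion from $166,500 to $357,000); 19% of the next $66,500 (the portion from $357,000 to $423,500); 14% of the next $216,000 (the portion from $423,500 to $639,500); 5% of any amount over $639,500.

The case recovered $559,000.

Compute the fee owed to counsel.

First $166,500 at 32% = $53,280.00
Next $190,500 at 27% = $51,435.00
Next $66,500 at 19% = $12,635.00
Remaining $135,500 at 14% = $18,970.00
Fee: $53,280.00 + $51,435.00 + $12,635.00 + $18,970.00 = $136,320.00

$136,320.00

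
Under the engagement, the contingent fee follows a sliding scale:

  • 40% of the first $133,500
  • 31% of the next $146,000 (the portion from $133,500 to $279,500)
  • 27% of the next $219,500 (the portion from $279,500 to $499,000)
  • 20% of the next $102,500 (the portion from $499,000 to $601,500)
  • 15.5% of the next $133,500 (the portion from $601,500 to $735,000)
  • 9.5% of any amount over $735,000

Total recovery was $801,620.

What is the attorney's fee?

First $133,500 at 40% = $53,400.00
Next $146,000 at 31% = $45,260.00
Next $219,500 at 27% = $59,265.00
Next $102,500 at 20% = $20,500.00
Next $133,500 at 15.5% = $20,692.50
Remaining $66,620 at 9.5% = $6,328.90
Fee: $53,400.00 + $45,260.00 + $59,265.00 + $20,500.00 + $20,692.50 + $6,328.90 = $205,446.40

$205,446.40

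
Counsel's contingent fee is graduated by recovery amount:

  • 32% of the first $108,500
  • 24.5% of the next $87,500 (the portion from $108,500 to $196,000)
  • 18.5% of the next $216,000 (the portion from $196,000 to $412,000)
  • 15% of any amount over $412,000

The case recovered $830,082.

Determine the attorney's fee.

$158,829.80

First $108,500 at 32% = $34,720.00
Next $87,500 at 24.5% = $21,437.50
Next $216,000 at 18.5% = $39,960.00
Remaining $418,082 at 15% = $62,712.30
Fee: $34,720.00 + $21,437.50 + $39,960.00 + $62,712.30 = $158,829.80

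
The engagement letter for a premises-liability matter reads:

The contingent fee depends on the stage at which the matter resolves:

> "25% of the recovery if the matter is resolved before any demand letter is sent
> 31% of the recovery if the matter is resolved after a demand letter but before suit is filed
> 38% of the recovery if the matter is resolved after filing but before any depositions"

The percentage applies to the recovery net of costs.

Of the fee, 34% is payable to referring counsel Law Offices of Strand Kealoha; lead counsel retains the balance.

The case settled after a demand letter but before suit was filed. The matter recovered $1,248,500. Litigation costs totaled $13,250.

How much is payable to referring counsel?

$130,195.35

Fee base (net of costs): $1,248,500 − $13,250 = $1,235,250
The matter settled after a demand letter but before suit was filed, so the 31% rate applies.
$1,235,250 × 31% = $382,927.50
Referral share: 34% of $382,927.50 = $130,195.35; lead counsel retains $382,927.50 − $130,195.35 = $252,732.15.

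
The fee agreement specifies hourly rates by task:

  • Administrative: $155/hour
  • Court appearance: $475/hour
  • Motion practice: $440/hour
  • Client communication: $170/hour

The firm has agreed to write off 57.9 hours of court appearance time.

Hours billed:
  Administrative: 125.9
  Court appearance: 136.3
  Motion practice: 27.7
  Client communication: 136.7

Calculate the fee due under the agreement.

Administrative: 125.9 × $155 = $19,514.50
Court appearance: 136.3 × $475 = $64,742.50
Motion practice: 27.7 × $440 = $12,188.00
Client communication: 136.7 × $170 = $23,239.00
Subtotal: $119,684.00
Write-off: 57.9 × $475 = $27,502.50
Total: $119,684.00 − $27,502.50 = $92,181.50

$92,181.50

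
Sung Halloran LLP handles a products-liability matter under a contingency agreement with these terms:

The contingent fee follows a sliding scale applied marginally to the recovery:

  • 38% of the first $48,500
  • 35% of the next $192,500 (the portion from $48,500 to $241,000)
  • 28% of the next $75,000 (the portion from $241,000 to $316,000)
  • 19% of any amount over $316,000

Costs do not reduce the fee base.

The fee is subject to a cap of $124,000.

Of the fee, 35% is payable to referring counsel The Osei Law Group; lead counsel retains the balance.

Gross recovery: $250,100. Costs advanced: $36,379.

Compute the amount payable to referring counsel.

$30,923.55

Fee base is the gross recovery, $250,100; costs are reimbursed separately.
First $48,500 at 38% = $18,430.00
Next $192,500 at 35% = $67,375.00
Remaining $9,100 at 28% = $2,548.00
Fee: $18,430.00 + $67,375.00 + $2,548.00 = $88,353.00
$88,353.00 is under the $124,000 cap.
Referral share: 35% of $88,353.00 = $30,923.55; lead counsel retains $88,353.00 − $30,923.55 = $57,429.45.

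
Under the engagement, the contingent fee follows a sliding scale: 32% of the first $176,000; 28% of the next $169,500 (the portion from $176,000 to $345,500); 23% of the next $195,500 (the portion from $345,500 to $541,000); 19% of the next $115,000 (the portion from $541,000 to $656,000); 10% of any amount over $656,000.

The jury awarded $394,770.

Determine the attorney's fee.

First $176,000 at 32% = $56,320.00
Next $169,500 at 28% = $47,460.00
Remaining $49,270 at 23% = $11,332.10
Fee: $56,320.00 + $47,460.00 + $11,332.10 = $115,112.10

$115,112.10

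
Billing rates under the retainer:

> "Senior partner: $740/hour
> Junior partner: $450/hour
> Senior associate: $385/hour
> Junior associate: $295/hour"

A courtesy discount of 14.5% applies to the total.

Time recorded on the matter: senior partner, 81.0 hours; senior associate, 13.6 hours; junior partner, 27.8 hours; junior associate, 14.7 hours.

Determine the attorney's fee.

$70,129.24

Senior partner: 81.0 × $740 = $59,940.00
Junior partner: 27.8 × $450 = $12,510.00
Senior associate: 13.6 × $385 = $5,236.00
Junior associate: 14.7 × $295 = $4,336.50
Subtotal: $82,022.50
Less 14.5% discount: −$11,893.26
Total: $82,022.50 − $11,893.26 = $70,129.24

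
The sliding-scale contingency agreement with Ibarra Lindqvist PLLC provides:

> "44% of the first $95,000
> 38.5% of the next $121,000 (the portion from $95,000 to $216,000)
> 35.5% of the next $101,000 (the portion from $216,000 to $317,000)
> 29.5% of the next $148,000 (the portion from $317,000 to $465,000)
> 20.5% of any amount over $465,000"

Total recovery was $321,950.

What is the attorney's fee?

$125,700.25

First $95,000 at 44% = $41,800.00
Next $121,000 at 38.5% = $46,585.00
Next $101,000 at 35.5% = $35,855.00
Remaining $4,950 at 29.5% = $1,460.25
Fee: $41,800.00 + $46,585.00 + $35,855.00 + $1,460.25 = $125,700.25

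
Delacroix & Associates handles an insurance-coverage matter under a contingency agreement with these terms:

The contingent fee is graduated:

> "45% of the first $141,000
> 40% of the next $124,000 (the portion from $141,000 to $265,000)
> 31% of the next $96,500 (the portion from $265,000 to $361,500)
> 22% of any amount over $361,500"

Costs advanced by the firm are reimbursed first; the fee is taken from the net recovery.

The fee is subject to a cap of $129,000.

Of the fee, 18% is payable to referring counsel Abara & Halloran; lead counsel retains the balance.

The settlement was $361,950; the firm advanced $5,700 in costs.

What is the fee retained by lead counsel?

$105,780.00

Fee base (net of costs): $361,950 − $5,700 = $356,250
First $141,000 at 45% = $63,450.00
Next $124,000 at 40% = $49,600.00
Remaining $91,250 at 31% = $28,287.50
Fee: $63,450.00 + $49,600.00 + $28,287.50 = $141,337.50
$141,337.50 exceeds the $129,000 cap, so the fee is capped at $129,000.00.
Referral share: 18% of $129,000.00 = $23,220.00; lead counsel retains $129,000.00 − $23,220.00 = $105,780.00.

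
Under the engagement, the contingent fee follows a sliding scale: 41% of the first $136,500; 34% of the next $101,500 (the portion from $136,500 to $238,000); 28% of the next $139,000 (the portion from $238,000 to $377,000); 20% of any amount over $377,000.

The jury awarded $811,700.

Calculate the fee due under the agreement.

$216,335.00

First $136,500 at 41% = $55,965.00
Next $101,500 at 34% = $34,510.00
Next $139,000 at 28% = $38,920.00
Remaining $434,700 at 20% = $86,940.00
Fee: $55,965.00 + $34,510.00 + $38,920.00 + $86,940.00 = $216,335.00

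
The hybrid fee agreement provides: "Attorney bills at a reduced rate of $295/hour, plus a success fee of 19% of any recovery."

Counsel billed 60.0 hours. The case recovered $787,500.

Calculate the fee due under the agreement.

$167,325.00

Hourly: 60.0 × $295 = $17,700.00
Success fee: 19% of $787,500 = $149,625.00
Total: $17,700.00 + $149,625.00 = $167,325.00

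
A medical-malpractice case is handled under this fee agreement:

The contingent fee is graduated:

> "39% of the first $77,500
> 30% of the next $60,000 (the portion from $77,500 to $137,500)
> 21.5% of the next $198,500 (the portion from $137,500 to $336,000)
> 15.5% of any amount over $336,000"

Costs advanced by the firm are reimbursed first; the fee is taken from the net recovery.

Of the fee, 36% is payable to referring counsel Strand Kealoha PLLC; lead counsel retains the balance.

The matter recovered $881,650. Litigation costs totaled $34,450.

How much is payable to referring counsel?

$61,249.86

Fee base (net of costs): $881,650 − $34,450 = $847,200
First $77,500 at 39% = $30,225.00
Next $60,000 at 30% = $18,000.00
Next $198,500 at 21.5% = $42,677.50
Remaining $511,200 at 15.5% = $79,236.00
Fee: $30,225.00 + $18,000.00 + $42,677.50 + $79,236.00 = $170,138.50
Referral share: 36% of $170,138.50 = $61,249.86; lead counsel retains $170,138.50 − $61,249.86 = $108,888.64.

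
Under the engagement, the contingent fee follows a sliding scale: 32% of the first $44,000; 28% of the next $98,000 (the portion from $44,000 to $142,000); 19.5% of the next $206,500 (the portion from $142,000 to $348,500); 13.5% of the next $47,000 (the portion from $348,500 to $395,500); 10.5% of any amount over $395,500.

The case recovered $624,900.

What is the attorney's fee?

$112,219.50

First $44,000 at 32% = $14,080.00
Next $98,000 at 28% = $27,440.00
Next $206,500 at 19.5% = $40,267.50
Next $47,000 at 13.5% = $6,345.00
Remaining $229,400 at 10.5% = $24,087.00
Fee: $14,080.00 + $27,440.00 + $40,267.50 + $6,345.00 + $24,087.00 = $112,219.50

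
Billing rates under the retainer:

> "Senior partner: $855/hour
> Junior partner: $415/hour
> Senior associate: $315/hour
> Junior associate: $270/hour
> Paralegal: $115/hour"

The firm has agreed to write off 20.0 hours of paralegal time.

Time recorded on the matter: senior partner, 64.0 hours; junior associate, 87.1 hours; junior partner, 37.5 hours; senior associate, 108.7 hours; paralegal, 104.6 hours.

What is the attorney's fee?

$137,769.00

Senior partner: 64.0 × $855 = $54,720.00
Junior partner: 37.5 × $415 = $15,562.50
Senior associate: 108.7 × $315 = $34,240.50
Junior associate: 87.1 × $270 = $23,517.00
Paralegal: 104.6 × $115 = $12,029.00
Subtotal: $140,069.00
Write-off: 20.0 × $115 = $2,300.00
Total: $140,069.00 − $2,300.00 = $137,769.00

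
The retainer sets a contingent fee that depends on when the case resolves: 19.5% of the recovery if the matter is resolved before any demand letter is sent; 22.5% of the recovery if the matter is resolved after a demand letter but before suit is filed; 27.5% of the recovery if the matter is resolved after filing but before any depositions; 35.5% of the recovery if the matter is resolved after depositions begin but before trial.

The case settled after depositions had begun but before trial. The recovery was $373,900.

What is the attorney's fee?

$132,734.50

The matter settled after depositions had begun but before trial, so the 35.5% rate applies.
$373,900 × 35.5% = $132,734.50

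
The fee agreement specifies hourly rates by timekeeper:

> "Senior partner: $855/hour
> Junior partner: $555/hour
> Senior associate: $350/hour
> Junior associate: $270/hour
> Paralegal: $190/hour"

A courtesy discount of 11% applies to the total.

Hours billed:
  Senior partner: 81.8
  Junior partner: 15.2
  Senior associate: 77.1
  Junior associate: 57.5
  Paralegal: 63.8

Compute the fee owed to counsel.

$118,376.23

Senior partner: 81.8 × $855 = $69,939.00
Junior partner: 15.2 × $555 = $8,436.00
Senior associate: 77.1 × $350 = $26,985.00
Junior associate: 57.5 × $270 = $15,525.00
Paralegal: 63.8 × $190 = $12,122.00
Subtotal: $133,007.00
Less 11% discount: −$14,630.77
Total: $133,007.00 − $14,630.77 = $118,376.23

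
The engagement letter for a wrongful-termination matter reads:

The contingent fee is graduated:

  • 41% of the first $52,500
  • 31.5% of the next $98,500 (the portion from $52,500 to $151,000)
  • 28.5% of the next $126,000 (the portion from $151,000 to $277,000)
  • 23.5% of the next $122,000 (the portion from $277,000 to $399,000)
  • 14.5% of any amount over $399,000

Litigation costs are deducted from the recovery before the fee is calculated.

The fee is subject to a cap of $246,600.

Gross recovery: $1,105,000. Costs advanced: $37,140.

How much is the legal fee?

Fee base (net of costs): $1,105,000 − $37,140 = $1,067,860
First $52,500 at 41% = $21,525.00
Next $98,500 at 31.5% = $31,027.50
Next $126,000 at 28.5% = $35,910.00
Next $122,000 at 23.5% = $28,670.00
Remaining $668,860 at 14.5% = $96,984.70
Fee: $21,525.00 + $31,027.50 + $35,910.00 + $28,670.00 + $96,984.70 = $214,117.20
$214,117.20 is under the $246,600 cap.

$214,117.20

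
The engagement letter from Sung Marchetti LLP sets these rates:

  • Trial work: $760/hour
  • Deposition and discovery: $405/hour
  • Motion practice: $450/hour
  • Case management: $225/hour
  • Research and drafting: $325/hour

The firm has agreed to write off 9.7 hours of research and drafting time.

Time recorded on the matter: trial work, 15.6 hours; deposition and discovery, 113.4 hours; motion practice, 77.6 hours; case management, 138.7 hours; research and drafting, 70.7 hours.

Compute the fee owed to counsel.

Trial work: 15.6 × $760 = $11,856.00
Deposition and discovery: 113.4 × $405 = $45,927.00
Motion practice: 77.6 × $450 = $34,920.00
Case management: 138.7 × $225 = $31,207.50
Research and drafting: 70.7 × $325 = $22,977.50
Subtotal: $146,888.00
Write-off: 9.7 × $325 = $3,152.50
Total: $146,888.00 − $3,152.50 = $143,735.50

$143,735.50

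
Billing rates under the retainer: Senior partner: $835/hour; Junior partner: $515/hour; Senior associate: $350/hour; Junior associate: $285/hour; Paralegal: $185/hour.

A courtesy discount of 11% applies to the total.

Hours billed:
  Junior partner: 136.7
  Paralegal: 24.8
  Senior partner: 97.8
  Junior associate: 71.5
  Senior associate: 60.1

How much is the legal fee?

Senior partner: 97.8 × $835 = $81,663.00
Junior partner: 136.7 × $515 = $70,400.50
Senior associate: 60.1 × $350 = $21,035.00
Junior associate: 71.5 × $285 = $20,377.50
Paralegal: 24.8 × $185 = $4,588.00
Subtotal: $198,064.00
Less 11% discount: −$21,787.04
Total: $198,064.00 − $21,787.04 = $176,276.96

$176,276.96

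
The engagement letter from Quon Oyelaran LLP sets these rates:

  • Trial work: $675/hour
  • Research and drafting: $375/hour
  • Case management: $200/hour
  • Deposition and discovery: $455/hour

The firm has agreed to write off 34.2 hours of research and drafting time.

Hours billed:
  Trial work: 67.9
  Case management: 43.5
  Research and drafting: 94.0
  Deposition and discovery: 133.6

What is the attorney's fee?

$137,745.50

Trial work: 67.9 × $675 = $45,832.50
Research and drafting: 94.0 × $375 = $35,250.00
Case management: 43.5 × $200 = $8,700.00
Deposition and discovery: 133.6 × $455 = $60,788.00
Subtotal: $150,570.50
Write-off: 34.2 × $375 = $12,825.00
Total: $150,570.50 − $12,825.00 = $137,745.50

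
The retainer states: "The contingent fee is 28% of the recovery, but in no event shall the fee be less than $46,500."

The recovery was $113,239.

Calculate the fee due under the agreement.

28% of $113,239 = $31,706.92
That is below the $46,500 minimum, so the minimum applies.

$46,500.00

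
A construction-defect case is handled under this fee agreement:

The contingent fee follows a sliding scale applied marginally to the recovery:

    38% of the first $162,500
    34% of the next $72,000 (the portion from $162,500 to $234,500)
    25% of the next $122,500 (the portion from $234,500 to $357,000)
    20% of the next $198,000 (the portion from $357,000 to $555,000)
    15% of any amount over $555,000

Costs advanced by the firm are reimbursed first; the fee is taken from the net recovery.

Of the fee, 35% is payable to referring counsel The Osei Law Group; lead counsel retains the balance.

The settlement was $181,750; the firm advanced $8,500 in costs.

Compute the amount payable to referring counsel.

$22,891.75

Fee base (net of costs): $181,750 − $8,500 = $173,250
First $162,500 at 38% = $61,750.00
Remaining $10,750 at 34% = $3,655.00
Fee: $61,750.00 + $3,655.00 = $65,405.00
Referral share: 35% of $65,405.00 = $22,891.75; lead counsel retains $65,405.00 − $22,891.75 = $42,513.25.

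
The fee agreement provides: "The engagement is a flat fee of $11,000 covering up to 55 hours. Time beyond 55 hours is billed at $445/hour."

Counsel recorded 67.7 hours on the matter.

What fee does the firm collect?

Flat fee: $11,000.00
Excess hours: 67.7 − 55 = 12.7
Overrun: 12.7 × $445 = $5,651.50
Total: $11,000.00 + $5,651.50 = $16,651.50

$16,651.50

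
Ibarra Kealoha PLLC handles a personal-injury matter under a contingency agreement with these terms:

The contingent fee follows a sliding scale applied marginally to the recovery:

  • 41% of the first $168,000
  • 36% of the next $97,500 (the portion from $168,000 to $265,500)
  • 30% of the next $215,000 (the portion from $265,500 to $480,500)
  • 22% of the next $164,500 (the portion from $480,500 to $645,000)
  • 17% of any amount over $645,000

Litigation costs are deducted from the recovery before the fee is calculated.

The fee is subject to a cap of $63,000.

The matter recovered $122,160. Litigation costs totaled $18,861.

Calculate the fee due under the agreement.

Fee base (net of costs): $122,160 − $18,861 = $103,299
First $103,299 at 41% = $42,352.59
$42,352.59 is under the $63,000 cap.

$42,352.59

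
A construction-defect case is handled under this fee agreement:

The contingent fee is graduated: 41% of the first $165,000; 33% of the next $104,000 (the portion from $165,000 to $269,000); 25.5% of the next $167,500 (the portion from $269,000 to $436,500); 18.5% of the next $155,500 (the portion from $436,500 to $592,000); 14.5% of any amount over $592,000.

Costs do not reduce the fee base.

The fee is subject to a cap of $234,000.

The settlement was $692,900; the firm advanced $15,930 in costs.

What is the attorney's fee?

$188,080.50

Fee base is the gross recovery, $692,900; costs are reimbursed separately.
First $165,000 at 41% = $67,650.00
Next $104,000 at 33% = $34,320.00
Next $167,500 at 25.5% = $42,712.50
Next $155,500 at 18.5% = $28,767.50
Remaining $100,900 at 14.5% = $14,630.50
Fee: $67,650.00 + $34,320.00 + $42,712.50 + $28,767.50 + $14,630.50 = $188,080.50
$188,080.50 is under the $234,000 cap.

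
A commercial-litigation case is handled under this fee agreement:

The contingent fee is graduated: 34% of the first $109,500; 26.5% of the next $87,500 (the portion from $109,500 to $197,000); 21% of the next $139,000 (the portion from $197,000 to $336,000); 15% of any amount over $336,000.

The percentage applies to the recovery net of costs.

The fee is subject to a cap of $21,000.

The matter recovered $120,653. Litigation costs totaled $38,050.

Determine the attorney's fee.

Fee base (net of costs): $120,653 − $38,050 = $82,603
First $82,603 at 34% = $28,085.02
$28,085.02 exceeds the $21,000 cap, so the fee is capped at $21,000.00.

$21,000.00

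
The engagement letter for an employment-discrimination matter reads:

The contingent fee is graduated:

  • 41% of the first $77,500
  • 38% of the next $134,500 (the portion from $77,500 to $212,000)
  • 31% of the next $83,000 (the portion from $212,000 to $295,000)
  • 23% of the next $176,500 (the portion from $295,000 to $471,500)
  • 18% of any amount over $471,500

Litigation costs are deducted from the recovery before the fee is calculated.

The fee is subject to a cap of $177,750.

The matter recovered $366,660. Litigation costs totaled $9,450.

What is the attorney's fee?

$122,923.30

Fee base (net of costs): $366,660 − $9,450 = $357,210
First $77,500 at 41% = $31,775.00
Next $134,500 at 38% = $51,110.00
Next $83,000 at 31% = $25,730.00
Remaining $62,210 at 23% = $14,308.30
Fee: $31,775.00 + $51,110.00 + $25,730.00 + $14,308.30 = $122,923.30
$122,923.30 is under the $177,750 cap.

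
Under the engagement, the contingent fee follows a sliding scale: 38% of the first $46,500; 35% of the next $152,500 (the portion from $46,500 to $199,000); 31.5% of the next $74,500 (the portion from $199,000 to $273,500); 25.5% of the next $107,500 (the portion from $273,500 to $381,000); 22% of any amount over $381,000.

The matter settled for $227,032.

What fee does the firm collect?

First $46,500 at 38% = $17,670.00
Next $152,500 at 35% = $53,375.00
Remaining $28,032 at 31.5% = $8,830.08
Fee: $17,670.00 + $53,375.00 + $8,830.08 = $79,875.08

$79,875.08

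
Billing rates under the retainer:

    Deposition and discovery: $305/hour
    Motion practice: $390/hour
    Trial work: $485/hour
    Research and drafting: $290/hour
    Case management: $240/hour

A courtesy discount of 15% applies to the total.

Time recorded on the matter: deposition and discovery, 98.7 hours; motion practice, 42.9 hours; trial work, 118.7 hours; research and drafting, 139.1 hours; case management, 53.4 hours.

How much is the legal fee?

Deposition and discovery: 98.7 × $305 = $30,103.50
Motion practice: 42.9 × $390 = $16,731.00
Trial work: 118.7 × $485 = $57,569.50
Research and drafting: 139.1 × $290 = $40,339.00
Case management: 53.4 × $240 = $12,816.00
Subtotal: $157,559.00
Less 15% discount: −$23,633.85
Total: $157,559.00 − $23,633.85 = $133,925.15

$133,925.15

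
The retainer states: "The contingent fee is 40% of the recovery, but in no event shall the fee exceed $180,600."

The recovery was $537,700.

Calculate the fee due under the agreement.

40% of $537,700 = $215,080.00
That exceeds the $180,600 cap, so the fee is capped at $180,600.

$180,600.00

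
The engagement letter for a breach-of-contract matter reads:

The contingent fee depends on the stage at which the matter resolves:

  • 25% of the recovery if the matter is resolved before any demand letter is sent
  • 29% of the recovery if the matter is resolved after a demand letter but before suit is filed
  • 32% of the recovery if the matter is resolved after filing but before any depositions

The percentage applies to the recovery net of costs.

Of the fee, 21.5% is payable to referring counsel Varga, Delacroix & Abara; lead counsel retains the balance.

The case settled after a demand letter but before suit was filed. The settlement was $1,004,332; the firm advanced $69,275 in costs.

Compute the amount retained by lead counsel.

$212,865.73

Fee base (net of costs): $1,004,332 − $69,275 = $935,057
The matter settled after a demand letter but before suit was filed, so the 29% rate applies.
$935,057 × 29% = $271,166.53
Referral share: 21.5% of $271,166.53 = $58,300.80; lead counsel retains $271,166.53 − $58,300.80 = $212,865.73.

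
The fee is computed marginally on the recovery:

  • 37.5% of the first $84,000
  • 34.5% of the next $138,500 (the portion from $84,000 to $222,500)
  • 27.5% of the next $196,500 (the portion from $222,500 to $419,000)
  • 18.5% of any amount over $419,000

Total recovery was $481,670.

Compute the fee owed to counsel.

First $84,000 at 37.5% = $31,500.00
Next $138,500 at 34.5% = $47,782.50
Next $196,500 at 27.5% = $54,037.50
Remaining $62,670 at 18.5% = $11,593.95
Fee: $31,500.00 + $47,782.50 + $54,037.50 + $11,593.95 = $144,913.95

$144,913.95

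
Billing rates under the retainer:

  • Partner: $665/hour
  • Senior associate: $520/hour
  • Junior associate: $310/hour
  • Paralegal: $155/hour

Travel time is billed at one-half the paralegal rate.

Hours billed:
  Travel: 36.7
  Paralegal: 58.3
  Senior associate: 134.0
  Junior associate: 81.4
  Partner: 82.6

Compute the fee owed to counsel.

Partner: 82.6 × $665 = $54,929.00
Senior associate: 134.0 × $520 = $69,680.00
Junior associate: 81.4 × $310 = $25,234.00
Paralegal: 58.3 × $155 = $9,036.50
Subtotal: $54,929.00 + $69,680.00 + $25,234.00 + $9,036.50 = $158,879.50
Travel: 36.7 × ($155 ÷ 2) = 36.7 × $77.50 = $2,844.25
Total: $158,879.50 + $2,844.25 = $161,723.75

$161,723.75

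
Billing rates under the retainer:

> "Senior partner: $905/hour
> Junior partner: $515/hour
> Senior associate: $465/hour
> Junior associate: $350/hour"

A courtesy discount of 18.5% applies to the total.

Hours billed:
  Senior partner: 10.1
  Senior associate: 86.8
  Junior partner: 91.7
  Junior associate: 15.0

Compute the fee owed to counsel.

$83,112.07

Senior partner: 10.1 × $905 = $9,140.50
Junior partner: 91.7 × $515 = $47,225.50
Senior associate: 86.8 × $465 = $40,362.00
Junior associate: 15.0 × $350 = $5,250.00
Subtotal: $101,978.00
Less 18.5% discount: −$18,865.93
Total: $101,978.00 − $18,865.93 = $83,112.07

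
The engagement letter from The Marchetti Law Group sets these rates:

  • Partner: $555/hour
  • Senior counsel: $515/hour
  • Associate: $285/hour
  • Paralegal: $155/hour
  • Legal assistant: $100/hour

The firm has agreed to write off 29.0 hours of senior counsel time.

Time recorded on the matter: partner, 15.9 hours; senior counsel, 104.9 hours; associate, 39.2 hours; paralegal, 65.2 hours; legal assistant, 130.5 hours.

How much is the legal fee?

Partner: 15.9 × $555 = $8,824.50
Senior counsel: 104.9 × $515 = $54,023.50
Associate: 39.2 × $285 = $11,172.00
Paralegal: 65.2 × $155 = $10,106.00
Legal assistant: 130.5 × $100 = $13,050.00
Subtotal: $97,176.00
Write-off: 29.0 × $515 = $14,935.00
Total: $97,176.00 − $14,935.00 = $82,241.00

$82,241.00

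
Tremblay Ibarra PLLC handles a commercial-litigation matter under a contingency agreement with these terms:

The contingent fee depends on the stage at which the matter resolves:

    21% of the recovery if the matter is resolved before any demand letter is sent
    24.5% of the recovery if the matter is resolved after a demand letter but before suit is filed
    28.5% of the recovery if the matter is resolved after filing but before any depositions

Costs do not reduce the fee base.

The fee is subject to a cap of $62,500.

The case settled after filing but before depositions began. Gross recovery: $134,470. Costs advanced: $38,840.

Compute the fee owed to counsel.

$38,323.95

Fee base is the gross recovery, $134,470; costs are reimbursed separately.
The matter settled after filing but before depositions began, so the 28.5% rate applies.
$134,470 × 28.5% = $38,323.95
$38,323.95 is under the $62,500 cap.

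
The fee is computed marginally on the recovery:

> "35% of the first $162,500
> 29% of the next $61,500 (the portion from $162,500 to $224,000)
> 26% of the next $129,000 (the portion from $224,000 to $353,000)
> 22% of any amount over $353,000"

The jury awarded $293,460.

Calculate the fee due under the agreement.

$92,769.60

First $162,500 at 35% = $56,875.00
Next $61,500 at 29% = $17,835.00
Remaining $69,460 at 26% = $18,059.60
Fee: $56,875.00 + $17,835.00 + $18,059.60 = $92,769.60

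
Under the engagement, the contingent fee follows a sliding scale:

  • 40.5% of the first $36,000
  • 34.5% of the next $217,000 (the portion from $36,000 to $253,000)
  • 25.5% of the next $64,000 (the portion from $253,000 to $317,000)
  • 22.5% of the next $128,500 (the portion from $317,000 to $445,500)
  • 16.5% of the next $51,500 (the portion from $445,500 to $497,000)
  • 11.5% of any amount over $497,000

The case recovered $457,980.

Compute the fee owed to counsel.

$136,736.70

First $36,000 at 40.5% = $14,580.00
Next $217,000 at 34.5% = $74,865.00
Next $64,000 at 25.5% = $16,320.00
Next $128,500 at 22.5% = $28,912.50
Remaining $12,480 at 16.5% = $2,059.20
Fee: $14,580.00 + $74,865.00 + $16,320.00 + $28,912.50 + $2,059.20 = $136,736.70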